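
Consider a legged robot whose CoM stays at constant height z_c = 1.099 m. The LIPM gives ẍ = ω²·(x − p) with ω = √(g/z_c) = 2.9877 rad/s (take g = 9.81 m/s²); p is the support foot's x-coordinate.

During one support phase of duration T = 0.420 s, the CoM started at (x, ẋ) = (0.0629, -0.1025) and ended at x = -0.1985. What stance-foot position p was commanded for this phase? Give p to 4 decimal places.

ωT = 2.9877·0.420 = 1.254834; cosh(ωT) = 1.896190, sinh(ωT) = 1.611066
x(T) = p + (x₀−p)·cosh(ωT) + (ẋ₀/ω)·sinh(ωT) ⇒ p·(1 − cosh) = x(T) − x₀·cosh − (ẋ₀/ω)·sinh
numerator   = -0.1985 − (0.0629)·1.896190 − (-0.1025/2.9877)·1.611066 = -0.262499
denominator = 1 − 1.896190 = -0.896190
p = -0.262499 / -0.896190 = 0.2929

p = 0.2929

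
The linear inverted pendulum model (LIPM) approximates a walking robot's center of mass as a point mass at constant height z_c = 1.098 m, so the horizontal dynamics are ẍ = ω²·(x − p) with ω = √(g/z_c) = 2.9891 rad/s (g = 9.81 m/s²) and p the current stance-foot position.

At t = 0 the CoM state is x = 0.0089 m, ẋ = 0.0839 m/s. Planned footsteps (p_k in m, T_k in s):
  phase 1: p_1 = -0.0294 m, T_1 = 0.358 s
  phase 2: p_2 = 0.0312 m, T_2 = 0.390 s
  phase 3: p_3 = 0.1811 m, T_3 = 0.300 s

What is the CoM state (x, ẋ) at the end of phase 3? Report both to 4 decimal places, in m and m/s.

x = 0.4858, ẋ = 1.1154

phase 1: p=-0.0294, T=0.358, ωT=1.070098, cosh=1.629320, sinh=1.286345; start (x,ẋ)=(0.008900, 0.083900) → end (x,ẋ)=(0.069109, 0.283964)
phase 2: p=0.0312, T=0.390, ωT=1.165749, cosh=1.760007, sinh=1.448318; start (x,ẋ)=(0.069109, 0.283964) → end (x,ẋ)=(0.235510, 0.663893)
phase 3: p=0.1811, T=0.300, ωT=0.896730, cosh=1.429737, sinh=1.021836; start (x,ẋ)=(0.235510, 0.663893) → end (x,ẋ)=(0.485846, 1.115380)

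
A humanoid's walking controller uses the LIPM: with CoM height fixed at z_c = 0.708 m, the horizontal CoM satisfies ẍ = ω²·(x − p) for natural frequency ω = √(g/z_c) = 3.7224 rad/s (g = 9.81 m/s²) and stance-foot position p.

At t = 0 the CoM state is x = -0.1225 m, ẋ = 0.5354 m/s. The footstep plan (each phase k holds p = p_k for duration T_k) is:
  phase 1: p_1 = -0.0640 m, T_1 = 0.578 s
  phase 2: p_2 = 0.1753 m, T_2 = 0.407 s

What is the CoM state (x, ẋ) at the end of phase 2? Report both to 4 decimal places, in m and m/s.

x = 1.2710, ẋ = 4.2938

phase 1: p=-0.0640, T=0.578, ωT=2.151547, cosh=4.357228, sinh=4.240924; start (x,ẋ)=(-0.122500, 0.535400) → end (x,ẋ)=(0.291082, 1.409354)
phase 2: p=0.1753, T=0.407, ωT=1.515017, cosh=2.384651, sinh=2.164847; start (x,ẋ)=(0.291082, 1.409354) → end (x,ẋ)=(1.271043, 4.293843)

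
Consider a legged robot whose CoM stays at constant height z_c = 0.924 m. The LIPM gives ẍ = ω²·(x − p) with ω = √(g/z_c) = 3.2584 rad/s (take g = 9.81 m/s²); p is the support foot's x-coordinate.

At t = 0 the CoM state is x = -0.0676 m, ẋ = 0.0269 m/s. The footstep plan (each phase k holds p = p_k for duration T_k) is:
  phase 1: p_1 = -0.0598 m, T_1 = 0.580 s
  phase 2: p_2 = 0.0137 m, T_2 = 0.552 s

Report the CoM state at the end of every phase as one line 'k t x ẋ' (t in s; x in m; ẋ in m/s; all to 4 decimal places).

phase 1: p=-0.0598, T=0.580, ωT=1.889872, cosh=3.384806, sinh=3.233715; start (x,ẋ)=(-0.067600, 0.026900) → end (x,ẋ)=(-0.059505, 0.008865)
phase 2: p=0.0137, T=0.552, ωT=1.798637, cosh=3.103465, sinh=2.937941; start (x,ẋ)=(-0.059505, 0.008865) → end (x,ẋ)=(-0.205497, -0.673282)

1 0.5800 -0.0595 0.0089
2 1.1320 -0.2055 -0.6733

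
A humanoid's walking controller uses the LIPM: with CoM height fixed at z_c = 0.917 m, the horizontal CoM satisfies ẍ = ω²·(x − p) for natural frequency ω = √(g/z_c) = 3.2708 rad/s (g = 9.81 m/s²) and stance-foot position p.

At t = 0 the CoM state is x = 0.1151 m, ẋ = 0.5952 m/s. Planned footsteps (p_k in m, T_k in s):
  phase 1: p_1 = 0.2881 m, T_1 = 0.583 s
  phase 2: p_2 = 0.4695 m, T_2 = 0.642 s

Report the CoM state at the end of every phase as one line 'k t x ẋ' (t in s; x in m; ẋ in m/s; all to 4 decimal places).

1 0.5830 0.2919 0.1850
2 1.2250 -0.0388 -1.5687

phase 1: p=0.2881, T=0.583, ωT=1.906876, cosh=3.440286, sinh=3.291742; start (x,ẋ)=(0.115100, 0.595200) → end (x,ẋ)=(0.291941, 0.185031)
phase 2: p=0.4695, T=0.642, ωT=2.099854, cosh=4.143724, sinh=4.021250; start (x,ẋ)=(0.291941, 0.185031) → end (x,ẋ)=(-0.038769, -1.568657)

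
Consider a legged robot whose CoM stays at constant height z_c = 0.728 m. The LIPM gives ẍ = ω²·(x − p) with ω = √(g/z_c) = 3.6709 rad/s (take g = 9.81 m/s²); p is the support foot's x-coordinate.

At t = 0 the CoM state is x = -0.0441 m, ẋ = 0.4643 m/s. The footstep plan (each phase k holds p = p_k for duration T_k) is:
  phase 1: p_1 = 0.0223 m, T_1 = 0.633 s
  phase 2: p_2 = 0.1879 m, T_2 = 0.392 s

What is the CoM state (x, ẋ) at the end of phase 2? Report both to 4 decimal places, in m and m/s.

x = 1.1106, ẋ = 3.5476

phase 1: p=0.0223, T=0.633, ωT=2.323680, cosh=5.155550, sinh=5.057637; start (x,ẋ)=(-0.044100, 0.464300) → end (x,ẋ)=(0.319668, 1.160934)
phase 2: p=0.1879, T=0.392, ωT=1.438993, cosh=2.226807, sinh=1.989640; start (x,ẋ)=(0.319668, 1.160934) → end (x,ẋ)=(1.110551, 3.547577)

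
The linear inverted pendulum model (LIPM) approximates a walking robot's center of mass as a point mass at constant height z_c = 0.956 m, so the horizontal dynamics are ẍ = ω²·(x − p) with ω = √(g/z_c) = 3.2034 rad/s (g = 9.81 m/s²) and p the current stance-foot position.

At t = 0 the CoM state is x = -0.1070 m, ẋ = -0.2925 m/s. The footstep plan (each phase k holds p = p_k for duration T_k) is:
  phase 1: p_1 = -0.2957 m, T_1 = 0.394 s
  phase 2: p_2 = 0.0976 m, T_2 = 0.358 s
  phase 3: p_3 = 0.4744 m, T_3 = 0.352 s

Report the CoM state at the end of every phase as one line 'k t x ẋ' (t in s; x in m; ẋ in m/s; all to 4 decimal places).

1 0.3940 -0.0840 0.4242
2 0.7520 -0.0298 -0.0884
3 1.1040 -0.4238 -2.3831

phase 1: p=-0.2957, T=0.394, ωT=1.262140, cosh=1.908010, sinh=1.624962; start (x,ẋ)=(-0.107000, -0.292500) → end (x,ẋ)=(-0.084033, 0.424167)
phase 2: p=0.0976, T=0.358, ωT=1.146817, cosh=1.732902, sinh=1.415255; start (x,ẋ)=(-0.084033, 0.424167) → end (x,ẋ)=(-0.029755, -0.088415)
phase 3: p=0.4744, T=0.352, ωT=1.127597, cosh=1.706018, sinh=1.382208; start (x,ẋ)=(-0.029755, -0.088415) → end (x,ẋ)=(-0.423848, -2.383119)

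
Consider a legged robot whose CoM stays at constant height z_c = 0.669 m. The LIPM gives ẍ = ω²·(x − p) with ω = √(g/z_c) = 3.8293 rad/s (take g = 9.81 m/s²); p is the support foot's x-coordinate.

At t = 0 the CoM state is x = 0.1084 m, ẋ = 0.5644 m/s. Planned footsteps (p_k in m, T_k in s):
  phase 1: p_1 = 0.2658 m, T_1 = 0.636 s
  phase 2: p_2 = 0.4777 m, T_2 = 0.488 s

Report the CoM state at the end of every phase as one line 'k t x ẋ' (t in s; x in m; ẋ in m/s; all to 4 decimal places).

1 0.6360 0.1953 -0.1678
2 1.1240 -0.5977 -3.9768

phase 1: p=0.2658, T=0.636, ωT=2.435435, cosh=5.754172, sinh=5.666612; start (x,ẋ)=(0.108400, 0.564400) → end (x,ẋ)=(0.195295, -0.167793)
phase 2: p=0.4777, T=0.488, ωT=1.868698, cosh=3.317091, sinh=3.162766; start (x,ẋ)=(0.195295, -0.167793) → end (x,ẋ)=(-0.597651, -3.976848)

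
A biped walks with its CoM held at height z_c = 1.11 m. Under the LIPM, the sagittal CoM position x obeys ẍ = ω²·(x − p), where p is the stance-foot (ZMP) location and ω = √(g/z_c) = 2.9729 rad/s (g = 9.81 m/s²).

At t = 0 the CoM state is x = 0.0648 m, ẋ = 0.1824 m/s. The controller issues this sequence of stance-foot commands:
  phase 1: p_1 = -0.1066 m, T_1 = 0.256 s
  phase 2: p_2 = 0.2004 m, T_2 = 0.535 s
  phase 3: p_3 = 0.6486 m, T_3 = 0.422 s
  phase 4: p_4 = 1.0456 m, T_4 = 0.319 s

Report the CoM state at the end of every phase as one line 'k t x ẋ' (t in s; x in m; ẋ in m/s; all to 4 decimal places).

phase 1: p=-0.1066, T=0.256, ωT=0.761062, cosh=1.303859, sinh=0.836690; start (x,ẋ)=(0.064800, 0.182400) → end (x,ẋ)=(0.168216, 0.664163)
phase 2: p=0.2004, T=0.535, ωT=1.590502, cosh=2.555016, sinh=2.351193; start (x,ẋ)=(0.168216, 0.664163) → end (x,ẋ)=(0.643440, 1.471986)
phase 3: p=0.6486, T=0.422, ωT=1.254564, cosh=1.895754, sinh=1.610554; start (x,ẋ)=(0.643440, 1.471986) → end (x,ẋ)=(1.436259, 2.765816)
phase 4: p=1.0456, T=0.319, ωT=0.948355, cosh=1.484419, sinh=1.097041; start (x,ẋ)=(1.436259, 2.765816) → end (x,ẋ)=(2.646125, 5.379721)

1 0.2560 0.1682 0.6642
2 0.7910 0.6434 1.4720
3 1.2130 1.4363 2.7658
4 1.5320 2.6461 5.3797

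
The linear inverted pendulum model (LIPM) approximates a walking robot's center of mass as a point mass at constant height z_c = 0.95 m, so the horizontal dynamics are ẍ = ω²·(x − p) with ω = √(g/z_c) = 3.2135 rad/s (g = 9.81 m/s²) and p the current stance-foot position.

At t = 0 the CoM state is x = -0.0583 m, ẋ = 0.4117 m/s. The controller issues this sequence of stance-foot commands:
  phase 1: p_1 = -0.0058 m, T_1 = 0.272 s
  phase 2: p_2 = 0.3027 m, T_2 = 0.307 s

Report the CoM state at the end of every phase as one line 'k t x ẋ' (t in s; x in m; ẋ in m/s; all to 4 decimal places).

phase 1: p=-0.0058, T=0.272, ωT=0.874072, cosh=1.406950, sinh=0.989701; start (x,ẋ)=(-0.058300, 0.411700) → end (x,ẋ)=(0.047131, 0.412270)
phase 2: p=0.3027, T=0.307, ωT=0.986544, cosh=1.527407, sinh=1.154544; start (x,ẋ)=(0.047131, 0.412270) → end (x,ẋ)=(0.060463, -0.318488)

1 0.2720 0.0471 0.4123
2 0.5790 0.0605 -0.3185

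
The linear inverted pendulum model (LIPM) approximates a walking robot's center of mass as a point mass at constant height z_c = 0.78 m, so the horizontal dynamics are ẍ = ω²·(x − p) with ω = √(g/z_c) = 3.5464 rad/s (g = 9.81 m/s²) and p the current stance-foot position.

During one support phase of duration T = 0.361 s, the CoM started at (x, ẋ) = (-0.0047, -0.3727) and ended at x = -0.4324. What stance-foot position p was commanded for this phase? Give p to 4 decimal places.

p = 0.2654

ωT = 3.5464·0.361 = 1.280250; cosh(ωT) = 1.937754, sinh(ωT) = 1.659786
x(T) = p + (x₀−p)·cosh(ωT) + (ẋ₀/ω)·sinh(ωT) ⇒ p·(1 − cosh) = x(T) − x₀·cosh − (ẋ₀/ω)·sinh
numerator   = -0.4324 − (-0.0047)·1.937754 − (-0.3727/3.5464)·1.659786 = -0.248861
denominator = 1 − 1.937754 = -0.937754
p = -0.248861 / -0.937754 = 0.2654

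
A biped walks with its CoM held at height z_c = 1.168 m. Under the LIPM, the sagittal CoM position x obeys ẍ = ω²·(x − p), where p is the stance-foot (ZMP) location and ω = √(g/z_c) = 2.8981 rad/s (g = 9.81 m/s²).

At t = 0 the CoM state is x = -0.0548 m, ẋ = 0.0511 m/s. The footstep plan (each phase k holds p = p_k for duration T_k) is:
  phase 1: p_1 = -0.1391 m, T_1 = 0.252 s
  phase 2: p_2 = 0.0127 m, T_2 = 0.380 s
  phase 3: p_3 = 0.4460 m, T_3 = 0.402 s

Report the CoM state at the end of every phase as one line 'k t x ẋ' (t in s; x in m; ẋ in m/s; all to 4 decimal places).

phase 1: p=-0.1391, T=0.252, ωT=0.730321, cosh=1.278751, sinh=0.796997; start (x,ẋ)=(-0.054800, 0.051100) → end (x,ẋ)=(-0.017248, 0.260058)
phase 2: p=0.0127, T=0.380, ωT=1.101278, cosh=1.670227, sinh=1.337781; start (x,ẋ)=(-0.017248, 0.260058) → end (x,ẋ)=(0.082724, 0.318245)
phase 3: p=0.4460, T=0.402, ωT=1.165036, cosh=1.758975, sinh=1.447064; start (x,ẋ)=(0.082724, 0.318245) → end (x,ẋ)=(-0.034089, -0.963699)

1 0.2520 -0.0172 0.2601
2 0.6320 0.0827 0.3182
3 1.0340 -0.0341 -0.9637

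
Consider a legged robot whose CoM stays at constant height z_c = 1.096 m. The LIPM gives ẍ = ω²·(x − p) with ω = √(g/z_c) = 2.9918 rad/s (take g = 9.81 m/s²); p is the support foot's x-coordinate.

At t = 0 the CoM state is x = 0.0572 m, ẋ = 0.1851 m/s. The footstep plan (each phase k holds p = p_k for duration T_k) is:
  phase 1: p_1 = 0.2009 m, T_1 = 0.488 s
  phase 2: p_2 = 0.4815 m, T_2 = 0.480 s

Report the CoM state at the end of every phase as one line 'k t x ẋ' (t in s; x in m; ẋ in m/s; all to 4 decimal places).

phase 1: p=0.2009, T=0.488, ωT=1.459998, cosh=2.269095, sinh=2.036858; start (x,ẋ)=(0.057200, 0.185100) → end (x,ẋ)=(0.000850, -0.455680)
phase 2: p=0.4815, T=0.480, ωT=1.436064, cosh=2.220989, sinh=1.983127; start (x,ẋ)=(0.000850, -0.455680) → end (x,ẋ)=(-0.888068, -3.863816)

1 0.4880 0.0008 -0.4557
2 0.9680 -0.8881 -3.8638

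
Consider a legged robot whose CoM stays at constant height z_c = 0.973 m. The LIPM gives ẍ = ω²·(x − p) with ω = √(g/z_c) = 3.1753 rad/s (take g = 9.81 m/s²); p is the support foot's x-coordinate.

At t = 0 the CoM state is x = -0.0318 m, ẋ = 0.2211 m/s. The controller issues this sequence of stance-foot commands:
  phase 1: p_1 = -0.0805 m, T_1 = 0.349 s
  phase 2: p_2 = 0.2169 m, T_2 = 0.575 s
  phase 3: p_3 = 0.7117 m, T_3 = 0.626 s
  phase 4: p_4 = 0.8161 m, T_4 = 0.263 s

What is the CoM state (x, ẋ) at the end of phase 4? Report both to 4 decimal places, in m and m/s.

phase 1: p=-0.0805, T=0.349, ωT=1.108180, cosh=1.679500, sinh=1.349340; start (x,ẋ)=(-0.031800, 0.221100) → end (x,ẋ)=(0.095248, 0.579995)
phase 2: p=0.2169, T=0.575, ωT=1.825797, cosh=3.184416, sinh=3.023327; start (x,ẋ)=(0.095248, 0.579995) → end (x,ẋ)=(0.381745, 0.679090)
phase 3: p=0.7117, T=0.626, ωT=1.987738, cosh=3.718004, sinh=3.580999; start (x,ẋ)=(0.381745, 0.679090) → end (x,ẋ)=(0.250782, -1.226973)
phase 4: p=0.8161, T=0.263, ωT=0.835104, cosh=1.369441, sinh=0.935612; start (x,ẋ)=(0.250782, -1.226973) → end (x,ẋ)=(-0.319601, -3.359742)

x = -0.3196, ẋ = -3.3597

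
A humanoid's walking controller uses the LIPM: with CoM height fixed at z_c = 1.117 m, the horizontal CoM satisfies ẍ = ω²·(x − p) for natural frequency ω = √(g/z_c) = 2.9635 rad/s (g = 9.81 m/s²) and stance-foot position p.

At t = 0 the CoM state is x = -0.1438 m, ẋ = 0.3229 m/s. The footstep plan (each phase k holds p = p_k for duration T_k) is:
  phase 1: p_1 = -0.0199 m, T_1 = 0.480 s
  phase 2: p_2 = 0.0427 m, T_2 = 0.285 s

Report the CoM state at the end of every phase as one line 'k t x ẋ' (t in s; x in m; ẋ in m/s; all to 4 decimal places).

phase 1: p=-0.0199, T=0.480, ωT=1.422480, cosh=2.194254, sinh=1.953139; start (x,ẋ)=(-0.143800, 0.322900) → end (x,ẋ)=(-0.078956, -0.008624)
phase 2: p=0.0427, T=0.285, ωT=0.844597, cosh=1.378386, sinh=0.948655; start (x,ẋ)=(-0.078956, -0.008624) → end (x,ẋ)=(-0.127750, -0.353904)

1 0.4800 -0.0790 -0.0086
2 0.7650 -0.1277 -0.3539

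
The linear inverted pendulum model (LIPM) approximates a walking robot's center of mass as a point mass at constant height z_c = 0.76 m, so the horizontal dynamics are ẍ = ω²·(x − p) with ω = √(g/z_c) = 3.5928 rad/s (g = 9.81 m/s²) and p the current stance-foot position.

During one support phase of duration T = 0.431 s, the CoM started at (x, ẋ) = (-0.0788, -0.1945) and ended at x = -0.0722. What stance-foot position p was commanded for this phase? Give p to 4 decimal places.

ωT = 3.5928·0.431 = 1.548497; cosh(ωT) = 2.458480, sinh(ωT) = 2.245913
x(T) = p + (x₀−p)·cosh(ωT) + (ẋ₀/ω)·sinh(ωT) ⇒ p·(1 − cosh) = x(T) − x₀·cosh − (ẋ₀/ω)·sinh
numerator   = -0.0722 − (-0.0788)·2.458480 − (-0.1945/3.5928)·2.245913 = 0.243113
denominator = 1 − 2.458480 = -1.458480
p = 0.243113 / -1.458480 = -0.1667

p = -0.1667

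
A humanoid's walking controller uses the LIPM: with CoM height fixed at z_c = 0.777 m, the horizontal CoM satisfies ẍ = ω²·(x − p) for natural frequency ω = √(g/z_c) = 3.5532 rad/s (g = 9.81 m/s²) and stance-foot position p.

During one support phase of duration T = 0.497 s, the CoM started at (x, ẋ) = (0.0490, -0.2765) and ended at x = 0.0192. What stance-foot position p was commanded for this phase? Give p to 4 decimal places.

ωT = 3.5532·0.497 = 1.765940; cosh(ωT) = 3.009047, sinh(ωT) = 2.838021
x(T) = p + (x₀−p)·cosh(ωT) + (ẋ₀/ω)·sinh(ωT) ⇒ p·(1 − cosh) = x(T) − x₀·cosh − (ẋ₀/ω)·sinh
numerator   = 0.0192 − (0.0490)·3.009047 − (-0.2765/3.5532)·2.838021 = 0.092603
denominator = 1 − 3.009047 = -2.009047
p = 0.092603 / -2.009047 = -0.0461

p = -0.0461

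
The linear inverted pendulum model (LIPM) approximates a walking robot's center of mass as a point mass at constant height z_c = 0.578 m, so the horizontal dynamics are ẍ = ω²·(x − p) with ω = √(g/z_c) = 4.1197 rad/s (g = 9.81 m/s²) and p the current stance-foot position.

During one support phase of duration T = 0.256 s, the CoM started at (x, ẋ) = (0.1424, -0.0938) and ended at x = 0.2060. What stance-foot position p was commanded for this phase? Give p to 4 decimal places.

p = -0.0090

ωT = 4.1197·0.256 = 1.054643; cosh(ωT) = 1.609634, sinh(ωT) = 1.261317
x(T) = p + (x₀−p)·cosh(ωT) + (ẋ₀/ω)·sinh(ωT) ⇒ p·(1 − cosh) = x(T) − x₀·cosh − (ẋ₀/ω)·sinh
numerator   = 0.2060 − (0.1424)·1.609634 − (-0.0938/4.1197)·1.261317 = 0.005507
denominator = 1 − 1.609634 = -0.609634
p = 0.005507 / -0.609634 = -0.0090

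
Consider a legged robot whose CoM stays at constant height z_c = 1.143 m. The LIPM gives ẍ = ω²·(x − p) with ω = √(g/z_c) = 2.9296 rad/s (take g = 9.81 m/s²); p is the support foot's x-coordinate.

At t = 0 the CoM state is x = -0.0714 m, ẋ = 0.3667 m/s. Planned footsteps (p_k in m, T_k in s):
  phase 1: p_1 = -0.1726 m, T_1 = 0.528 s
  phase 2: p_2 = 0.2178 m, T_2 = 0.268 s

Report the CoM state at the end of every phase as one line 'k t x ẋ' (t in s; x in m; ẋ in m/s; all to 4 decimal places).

1 0.5280 0.3564 1.5648
2 0.7960 0.8652 2.4250

phase 1: p=-0.1726, T=0.528, ωT=1.546829, cosh=2.454737, sinh=2.241815; start (x,ẋ)=(-0.071400, 0.366700) → end (x,ẋ)=(0.356429, 1.564796)
phase 2: p=0.2178, T=0.268, ωT=0.785133, cosh=1.324379, sinh=0.868319; start (x,ẋ)=(0.356429, 1.564796) → end (x,ẋ)=(0.865195, 2.425030)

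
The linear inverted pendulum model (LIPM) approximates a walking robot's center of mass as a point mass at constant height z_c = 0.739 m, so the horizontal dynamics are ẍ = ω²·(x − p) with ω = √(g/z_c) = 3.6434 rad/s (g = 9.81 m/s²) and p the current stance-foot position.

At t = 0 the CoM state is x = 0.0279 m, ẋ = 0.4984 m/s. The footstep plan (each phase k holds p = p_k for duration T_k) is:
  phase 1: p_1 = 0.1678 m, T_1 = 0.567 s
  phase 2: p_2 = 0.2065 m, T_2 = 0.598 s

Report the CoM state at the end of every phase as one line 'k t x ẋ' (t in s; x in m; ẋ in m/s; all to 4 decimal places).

phase 1: p=0.1678, T=0.567, ωT=2.065808, cosh=4.009193, sinh=3.882477; start (x,ẋ)=(0.027900, 0.498400) → end (x,ẋ)=(0.138019, 0.019238)
phase 2: p=0.2065, T=0.598, ωT=2.178753, cosh=4.474233, sinh=4.361050; start (x,ẋ)=(0.138019, 0.019238) → end (x,ẋ)=(-0.076875, -1.002031)

1 0.5670 0.1380 0.0192
2 1.1650 -0.0769 -1.0020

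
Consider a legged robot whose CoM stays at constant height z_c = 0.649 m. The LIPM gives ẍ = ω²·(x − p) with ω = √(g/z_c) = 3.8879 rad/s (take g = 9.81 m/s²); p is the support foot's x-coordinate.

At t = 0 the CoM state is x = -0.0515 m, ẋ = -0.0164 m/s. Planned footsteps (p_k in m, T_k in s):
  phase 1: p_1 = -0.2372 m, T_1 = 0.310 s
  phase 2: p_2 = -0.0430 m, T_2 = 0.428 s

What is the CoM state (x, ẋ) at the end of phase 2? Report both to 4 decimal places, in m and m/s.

x = 1.0305, ẋ = 4.2747

phase 1: p=-0.2372, T=0.310, ωT=1.205249, cosh=1.818604, sinh=1.518986; start (x,ẋ)=(-0.051500, -0.016400) → end (x,ẋ)=(0.094107, 1.066857)
phase 2: p=-0.0430, T=0.428, ωT=1.664021, cosh=2.734939, sinh=2.545563; start (x,ẋ)=(0.094107, 1.066857) → end (x,ẋ)=(1.030494, 4.274726)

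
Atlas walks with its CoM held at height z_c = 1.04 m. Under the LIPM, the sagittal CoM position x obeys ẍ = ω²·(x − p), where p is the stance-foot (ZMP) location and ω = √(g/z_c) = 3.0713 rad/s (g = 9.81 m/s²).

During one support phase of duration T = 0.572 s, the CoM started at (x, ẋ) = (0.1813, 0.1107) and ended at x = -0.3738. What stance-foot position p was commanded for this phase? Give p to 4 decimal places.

ωT = 3.0713·0.572 = 1.756784; cosh(ωT) = 2.983186, sinh(ωT) = 2.810587
x(T) = p + (x₀−p)·cosh(ωT) + (ẋ₀/ω)·sinh(ωT) ⇒ p·(1 − cosh) = x(T) − x₀·cosh − (ẋ₀/ω)·sinh
numerator   = -0.3738 − (0.1813)·2.983186 − (0.1107/3.0713)·2.810587 = -1.015955
denominator = 1 − 2.983186 = -1.983186
p = -1.015955 / -1.983186 = 0.5123

p = 0.5123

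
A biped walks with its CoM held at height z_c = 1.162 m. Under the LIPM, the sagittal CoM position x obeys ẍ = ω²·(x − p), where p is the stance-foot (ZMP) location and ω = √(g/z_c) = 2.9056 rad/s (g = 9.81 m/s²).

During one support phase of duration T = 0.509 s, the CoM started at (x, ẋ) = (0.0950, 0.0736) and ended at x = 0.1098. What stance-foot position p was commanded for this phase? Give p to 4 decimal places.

p = 0.1240

ωT = 2.9056·0.509 = 1.478950; cosh(ωT) = 2.308107, sinh(ωT) = 2.080230
x(T) = p + (x₀−p)·cosh(ωT) + (ẋ₀/ω)·sinh(ωT) ⇒ p·(1 − cosh) = x(T) − x₀·cosh − (ẋ₀/ω)·sinh
numerator   = 0.1098 − (0.0950)·2.308107 − (0.0736/2.9056)·2.080230 = -0.162163
denominator = 1 − 2.308107 = -1.308107
p = -0.162163 / -1.308107 = 0.1240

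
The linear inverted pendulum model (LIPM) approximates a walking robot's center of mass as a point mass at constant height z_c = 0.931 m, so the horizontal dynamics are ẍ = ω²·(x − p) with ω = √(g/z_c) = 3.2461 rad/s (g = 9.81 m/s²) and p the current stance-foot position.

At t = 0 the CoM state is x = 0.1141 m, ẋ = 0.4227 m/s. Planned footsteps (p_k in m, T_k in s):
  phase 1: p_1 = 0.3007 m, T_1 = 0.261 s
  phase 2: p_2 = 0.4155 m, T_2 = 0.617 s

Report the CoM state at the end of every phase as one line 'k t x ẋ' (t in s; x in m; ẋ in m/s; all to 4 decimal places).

1 0.2610 0.1670 0.0069
2 0.8780 -0.5141 -2.9080

phase 1: p=0.3007, T=0.261, ωT=0.847232, cosh=1.380890, sinh=0.952290; start (x,ẋ)=(0.114100, 0.422700) → end (x,ẋ)=(0.167031, 0.006879)
phase 2: p=0.4155, T=0.617, ωT=2.002844, cosh=3.772525, sinh=3.637574; start (x,ẋ)=(0.167031, 0.006879) → end (x,ẋ)=(-0.514147, -2.907953)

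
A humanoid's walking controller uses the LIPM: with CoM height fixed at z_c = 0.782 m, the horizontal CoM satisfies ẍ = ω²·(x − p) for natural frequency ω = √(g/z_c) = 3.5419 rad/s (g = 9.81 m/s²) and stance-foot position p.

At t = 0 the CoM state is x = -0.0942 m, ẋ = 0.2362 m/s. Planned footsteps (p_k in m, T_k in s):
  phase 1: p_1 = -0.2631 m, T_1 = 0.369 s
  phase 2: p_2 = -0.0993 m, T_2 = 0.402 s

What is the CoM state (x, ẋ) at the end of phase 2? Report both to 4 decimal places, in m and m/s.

x = 1.3517, ẋ = 5.2556

phase 1: p=-0.2631, T=0.369, ωT=1.306961, cosh=1.982785, sinh=1.712143; start (x,ẋ)=(-0.094200, 0.236200) → end (x,ẋ)=(0.185971, 1.492584)
phase 2: p=-0.0993, T=0.402, ωT=1.423844, cosh=2.196920, sinh=1.956133; start (x,ẋ)=(0.185971, 1.492584) → end (x,ẋ)=(1.351747, 5.255565)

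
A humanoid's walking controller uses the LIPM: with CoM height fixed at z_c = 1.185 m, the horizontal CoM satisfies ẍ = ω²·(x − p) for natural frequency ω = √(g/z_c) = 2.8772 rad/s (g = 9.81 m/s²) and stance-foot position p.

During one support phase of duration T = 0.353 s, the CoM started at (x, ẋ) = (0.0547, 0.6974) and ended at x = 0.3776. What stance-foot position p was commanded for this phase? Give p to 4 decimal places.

p = -0.0026

ωT = 2.8772·0.353 = 1.015652; cosh(ωT) = 1.561664, sinh(ωT) = 1.199498
x(T) = p + (x₀−p)·cosh(ωT) + (ẋ₀/ω)·sinh(ωT) ⇒ p·(1 − cosh) = x(T) − x₀·cosh − (ẋ₀/ω)·sinh
numerator   = 0.3776 − (0.0547)·1.561664 − (0.6974/2.8772)·1.199498 = 0.001433
denominator = 1 − 1.561664 = -0.561664
p = 0.001433 / -0.561664 = -0.0026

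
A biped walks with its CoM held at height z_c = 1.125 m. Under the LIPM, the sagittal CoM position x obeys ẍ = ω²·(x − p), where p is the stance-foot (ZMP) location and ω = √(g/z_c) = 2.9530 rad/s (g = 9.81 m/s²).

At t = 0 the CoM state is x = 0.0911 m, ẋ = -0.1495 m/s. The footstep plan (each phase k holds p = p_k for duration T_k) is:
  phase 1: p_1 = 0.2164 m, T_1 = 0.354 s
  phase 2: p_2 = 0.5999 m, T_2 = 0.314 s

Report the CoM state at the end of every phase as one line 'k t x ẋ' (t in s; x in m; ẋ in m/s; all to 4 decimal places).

phase 1: p=0.2164, T=0.354, ωT=1.045362, cosh=1.597996, sinh=1.246432; start (x,ẋ)=(0.091100, -0.149500) → end (x,ẋ)=(-0.046931, -0.700094)
phase 2: p=0.5999, T=0.314, ωT=0.927242, cosh=1.461586, sinh=1.065943; start (x,ẋ)=(-0.046931, -0.700094) → end (x,ẋ)=(-0.598212, -3.059297)

1 0.3540 -0.0469 -0.7001
2 0.6680 -0.5982 -3.0593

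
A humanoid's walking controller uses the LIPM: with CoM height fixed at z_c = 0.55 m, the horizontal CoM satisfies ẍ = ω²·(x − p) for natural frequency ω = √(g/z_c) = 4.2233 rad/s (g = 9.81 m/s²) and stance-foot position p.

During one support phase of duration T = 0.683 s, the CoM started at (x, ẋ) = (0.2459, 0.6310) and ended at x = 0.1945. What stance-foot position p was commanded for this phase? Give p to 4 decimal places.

ωT = 4.2233·0.683 = 2.884514; cosh(ωT) = 8.975374, sinh(ωT) = 8.919492
x(T) = p + (x₀−p)·cosh(ωT) + (ẋ₀/ω)·sinh(ωT) ⇒ p·(1 − cosh) = x(T) − x₀·cosh − (ẋ₀/ω)·sinh
numerator   = 0.1945 − (0.2459)·8.975374 − (0.6310/4.2233)·8.919492 = -3.345199
denominator = 1 − 8.975374 = -7.975374
p = -3.345199 / -7.975374 = 0.4194

p = 0.4194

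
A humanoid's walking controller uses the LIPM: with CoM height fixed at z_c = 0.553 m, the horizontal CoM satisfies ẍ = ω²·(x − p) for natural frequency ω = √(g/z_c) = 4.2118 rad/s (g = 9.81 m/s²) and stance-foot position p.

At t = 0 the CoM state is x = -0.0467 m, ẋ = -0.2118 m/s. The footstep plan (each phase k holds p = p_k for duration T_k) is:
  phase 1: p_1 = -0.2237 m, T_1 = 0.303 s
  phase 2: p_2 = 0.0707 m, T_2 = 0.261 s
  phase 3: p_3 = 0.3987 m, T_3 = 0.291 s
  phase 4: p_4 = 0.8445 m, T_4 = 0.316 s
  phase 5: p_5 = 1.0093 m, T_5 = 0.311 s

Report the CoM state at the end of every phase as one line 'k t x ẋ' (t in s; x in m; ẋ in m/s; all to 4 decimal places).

1 0.3030 0.0350 0.8225
2 0.5640 0.2718 1.1710
3 0.8550 0.5966 1.3344
4 1.1710 0.9004 0.8639
5 1.4820 1.1452 0.9292

phase 1: p=-0.2237, T=0.303, ωT=1.276175, cosh=1.931007, sinh=1.651904; start (x,ẋ)=(-0.046700, -0.211800) → end (x,ẋ)=(0.035018, 0.822488)
phase 2: p=0.0707, T=0.261, ωT=1.099280, cosh=1.667557, sinh=1.334446; start (x,ẋ)=(0.035018, 0.822488) → end (x,ẋ)=(0.271792, 1.171000)
phase 3: p=0.3987, T=0.291, ωT=1.225634, cosh=1.849948, sinh=1.556376; start (x,ẋ)=(0.271792, 1.171000) → end (x,ẋ)=(0.596644, 1.334390)
phase 4: p=0.8445, T=0.316, ωT=1.330929, cosh=2.024394, sinh=1.760163; start (x,ẋ)=(0.596644, 1.334390) → end (x,ẋ)=(0.900399, 0.863861)
phase 5: p=1.0093, T=0.311, ωT=1.309870, cosh=1.987773, sinh=1.717918; start (x,ẋ)=(0.900399, 0.863861) → end (x,ẋ)=(1.145184, 0.929206)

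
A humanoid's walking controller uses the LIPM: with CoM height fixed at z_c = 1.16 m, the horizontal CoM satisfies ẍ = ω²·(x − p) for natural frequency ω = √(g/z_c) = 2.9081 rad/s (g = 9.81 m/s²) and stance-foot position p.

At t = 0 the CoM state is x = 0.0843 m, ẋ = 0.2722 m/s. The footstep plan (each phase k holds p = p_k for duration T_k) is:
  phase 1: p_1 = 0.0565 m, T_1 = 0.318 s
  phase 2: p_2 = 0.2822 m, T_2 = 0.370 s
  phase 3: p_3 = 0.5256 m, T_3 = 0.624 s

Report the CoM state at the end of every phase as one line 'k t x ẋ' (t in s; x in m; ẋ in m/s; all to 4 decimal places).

phase 1: p=0.0565, T=0.318, ωT=0.924776, cosh=1.458962, sinh=1.062341; start (x,ẋ)=(0.084300, 0.272200) → end (x,ẋ)=(0.196495, 0.483015)
phase 2: p=0.2822, T=0.370, ωT=1.075997, cosh=1.636937, sinh=1.295979; start (x,ẋ)=(0.196495, 0.483015) → end (x,ẋ)=(0.357159, 0.467656)
phase 3: p=0.5256, T=0.624, ωT=1.814654, cosh=3.150924, sinh=2.988030; start (x,ẋ)=(0.357159, 0.467656) → end (x,ẋ)=(0.475365, 0.009882)

1 0.3180 0.1965 0.4830
2 0.6880 0.3572 0.4677
3 1.3120 0.4754 0.0099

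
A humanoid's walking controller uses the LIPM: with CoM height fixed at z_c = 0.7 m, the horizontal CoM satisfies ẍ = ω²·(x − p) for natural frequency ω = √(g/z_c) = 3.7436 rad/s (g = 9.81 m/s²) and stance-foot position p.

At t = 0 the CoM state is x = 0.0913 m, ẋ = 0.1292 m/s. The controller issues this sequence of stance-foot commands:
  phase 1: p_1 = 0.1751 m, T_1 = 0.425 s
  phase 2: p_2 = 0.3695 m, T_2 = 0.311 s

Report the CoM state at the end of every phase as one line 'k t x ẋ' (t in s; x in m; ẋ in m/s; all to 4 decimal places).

1 0.4250 0.0421 -0.4078
2 0.7360 -0.3635 -2.4888

phase 1: p=0.1751, T=0.425, ωT=1.591030, cosh=2.556259, sinh=2.352543; start (x,ẋ)=(0.091300, 0.129200) → end (x,ẋ)=(0.042077, -0.407756)
phase 2: p=0.3695, T=0.311, ωT=1.164260, cosh=1.757852, sinh=1.445698; start (x,ẋ)=(0.042077, -0.407756) → end (x,ẋ)=(-0.363528, -2.488826)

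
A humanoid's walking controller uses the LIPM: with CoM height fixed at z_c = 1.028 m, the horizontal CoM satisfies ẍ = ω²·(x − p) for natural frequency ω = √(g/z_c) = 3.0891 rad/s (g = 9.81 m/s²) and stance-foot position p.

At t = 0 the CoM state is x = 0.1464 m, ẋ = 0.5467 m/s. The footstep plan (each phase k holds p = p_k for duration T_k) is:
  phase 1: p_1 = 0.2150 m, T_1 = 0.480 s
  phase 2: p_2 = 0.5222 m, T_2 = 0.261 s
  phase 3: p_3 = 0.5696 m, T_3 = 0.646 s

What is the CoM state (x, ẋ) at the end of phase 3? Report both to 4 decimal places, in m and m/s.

phase 1: p=0.2150, T=0.480, ωT=1.482768, cosh=2.316065, sinh=2.089057; start (x,ẋ)=(0.146400, 0.546700) → end (x,ẋ)=(0.425833, 0.823496)
phase 2: p=0.5222, T=0.261, ωT=0.806255, cosh=1.343016, sinh=0.896489; start (x,ẋ)=(0.425833, 0.823496) → end (x,ẋ)=(0.631765, 0.839096)
phase 3: p=0.5696, T=0.646, ωT=1.995559, cosh=3.746124, sinh=3.610187; start (x,ẋ)=(0.631765, 0.839096) → end (x,ẋ)=(1.783117, 3.836635)

x = 1.7831, ẋ = 3.8366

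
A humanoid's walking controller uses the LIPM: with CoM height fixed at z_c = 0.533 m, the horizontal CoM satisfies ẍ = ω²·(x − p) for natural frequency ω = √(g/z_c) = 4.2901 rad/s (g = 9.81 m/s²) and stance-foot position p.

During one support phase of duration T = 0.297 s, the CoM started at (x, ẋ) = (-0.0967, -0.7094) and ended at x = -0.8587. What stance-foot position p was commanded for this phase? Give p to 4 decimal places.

p = 0.4309

ωT = 4.2901·0.297 = 1.274160; cosh(ωT) = 1.927681, sinh(ωT) = 1.648015
x(T) = p + (x₀−p)·cosh(ωT) + (ẋ₀/ω)·sinh(ωT) ⇒ p·(1 − cosh) = x(T) − x₀·cosh − (ẋ₀/ω)·sinh
numerator   = -0.8587 − (-0.0967)·1.927681 − (-0.7094/4.2901)·1.648015 = -0.399782
denominator = 1 − 1.927681 = -0.927681
p = -0.399782 / -0.927681 = 0.4309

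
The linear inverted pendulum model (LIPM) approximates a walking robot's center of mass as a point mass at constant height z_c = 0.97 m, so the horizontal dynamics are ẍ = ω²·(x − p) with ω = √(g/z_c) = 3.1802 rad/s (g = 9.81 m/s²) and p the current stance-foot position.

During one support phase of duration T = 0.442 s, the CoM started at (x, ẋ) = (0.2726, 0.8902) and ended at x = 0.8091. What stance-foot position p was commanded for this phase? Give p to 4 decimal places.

ωT = 3.1802·0.442 = 1.405648; cosh(ωT) = 2.161689, sinh(ωT) = 1.916481
x(T) = p + (x₀−p)·cosh(ωT) + (ẋ₀/ω)·sinh(ωT) ⇒ p·(1 − cosh) = x(T) − x₀·cosh − (ẋ₀/ω)·sinh
numerator   = 0.8091 − (0.2726)·2.161689 − (0.8902/3.1802)·1.916481 = -0.316637
denominator = 1 − 2.161689 = -1.161689
p = -0.316637 / -1.161689 = 0.2726

p = 0.2726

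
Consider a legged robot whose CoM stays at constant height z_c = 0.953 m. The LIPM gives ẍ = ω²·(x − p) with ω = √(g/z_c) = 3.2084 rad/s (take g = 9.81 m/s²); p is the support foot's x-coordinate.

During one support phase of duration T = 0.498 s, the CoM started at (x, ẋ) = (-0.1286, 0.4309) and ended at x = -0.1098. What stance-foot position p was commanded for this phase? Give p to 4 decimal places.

ωT = 3.2084·0.498 = 1.597783; cosh(ωT) = 2.572205, sinh(ωT) = 2.369860
x(T) = p + (x₀−p)·cosh(ωT) + (ẋ₀/ω)·sinh(ωT) ⇒ p·(1 − cosh) = x(T) − x₀·cosh − (ẋ₀/ω)·sinh
numerator   = -0.1098 − (-0.1286)·2.572205 − (0.4309/3.2084)·2.369860 = -0.097295
denominator = 1 − 2.572205 = -1.572205
p = -0.097295 / -1.572205 = 0.0619

p = 0.0619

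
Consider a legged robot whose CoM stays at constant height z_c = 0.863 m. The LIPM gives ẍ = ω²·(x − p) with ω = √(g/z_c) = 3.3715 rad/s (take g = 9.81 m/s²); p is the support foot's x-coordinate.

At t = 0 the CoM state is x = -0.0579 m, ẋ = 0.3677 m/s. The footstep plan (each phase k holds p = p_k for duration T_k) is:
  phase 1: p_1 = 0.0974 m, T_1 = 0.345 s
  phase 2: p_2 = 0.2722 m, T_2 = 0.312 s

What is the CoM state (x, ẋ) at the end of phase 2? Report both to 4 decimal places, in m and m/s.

x = -0.2348, ẋ = -1.4063

phase 1: p=0.0974, T=0.345, ωT=1.163167, cosh=1.756274, sinh=1.443779; start (x,ẋ)=(-0.057900, 0.367700) → end (x,ẋ)=(-0.017889, -0.110172)
phase 2: p=0.2722, T=0.312, ωT=1.051908, cosh=1.606190, sinh=1.256919; start (x,ẋ)=(-0.017889, -0.110172) → end (x,ẋ)=(-0.234811, -1.406268)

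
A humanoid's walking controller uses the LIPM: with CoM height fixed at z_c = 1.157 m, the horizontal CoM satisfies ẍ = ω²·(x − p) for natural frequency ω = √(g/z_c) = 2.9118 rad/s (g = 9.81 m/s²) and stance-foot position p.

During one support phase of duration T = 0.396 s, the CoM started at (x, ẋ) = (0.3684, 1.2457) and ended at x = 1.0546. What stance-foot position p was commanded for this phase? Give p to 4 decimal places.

p = 0.2658

ωT = 2.9118·0.396 = 1.153073; cosh(ωT) = 1.741789, sinh(ωT) = 1.426124
x(T) = p + (x₀−p)·cosh(ωT) + (ẋ₀/ω)·sinh(ωT) ⇒ p·(1 − cosh) = x(T) − x₀·cosh − (ẋ₀/ω)·sinh
numerator   = 1.0546 − (0.3684)·1.741789 − (1.2457/2.9118)·1.426124 = -0.197186
denominator = 1 − 1.741789 = -0.741789
p = -0.197186 / -0.741789 = 0.2658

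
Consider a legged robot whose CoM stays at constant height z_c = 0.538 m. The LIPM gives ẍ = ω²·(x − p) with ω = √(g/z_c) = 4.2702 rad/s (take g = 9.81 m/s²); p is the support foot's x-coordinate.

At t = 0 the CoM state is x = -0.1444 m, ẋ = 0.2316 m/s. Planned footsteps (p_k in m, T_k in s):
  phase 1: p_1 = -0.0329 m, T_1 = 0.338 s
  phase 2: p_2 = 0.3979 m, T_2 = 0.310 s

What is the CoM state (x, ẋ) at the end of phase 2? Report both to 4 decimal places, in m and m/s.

phase 1: p=-0.0329, T=0.338, ωT=1.443328, cosh=2.235452, sinh=1.999312; start (x,ẋ)=(-0.144400, 0.231600) → end (x,ẋ)=(-0.173718, -0.434196)
phase 2: p=0.3979, T=0.310, ωT=1.323762, cosh=2.011831, sinh=1.745699; start (x,ẋ)=(-0.173718, -0.434196) → end (x,ẋ)=(-0.929602, -5.134644)

x = -0.9296, ẋ = -5.1346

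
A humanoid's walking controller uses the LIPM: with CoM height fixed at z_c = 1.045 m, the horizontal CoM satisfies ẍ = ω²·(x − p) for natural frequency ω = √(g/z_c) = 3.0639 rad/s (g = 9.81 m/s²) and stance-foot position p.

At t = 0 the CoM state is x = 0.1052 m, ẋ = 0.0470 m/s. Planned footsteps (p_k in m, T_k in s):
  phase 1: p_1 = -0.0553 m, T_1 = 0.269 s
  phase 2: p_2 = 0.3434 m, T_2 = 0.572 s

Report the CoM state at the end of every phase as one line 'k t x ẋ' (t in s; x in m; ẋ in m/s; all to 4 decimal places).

1 0.2690 0.1770 0.5167
2 0.8410 0.3208 0.1086

phase 1: p=-0.0553, T=0.269, ωT=0.824189, cosh=1.359311, sinh=0.920720; start (x,ẋ)=(0.105200, 0.047000) → end (x,ẋ)=(0.176993, 0.516657)
phase 2: p=0.3434, T=0.572, ωT=1.752551, cosh=2.971316, sinh=2.797985; start (x,ẋ)=(0.176993, 0.516657) → end (x,ẋ)=(0.320769, 0.108589)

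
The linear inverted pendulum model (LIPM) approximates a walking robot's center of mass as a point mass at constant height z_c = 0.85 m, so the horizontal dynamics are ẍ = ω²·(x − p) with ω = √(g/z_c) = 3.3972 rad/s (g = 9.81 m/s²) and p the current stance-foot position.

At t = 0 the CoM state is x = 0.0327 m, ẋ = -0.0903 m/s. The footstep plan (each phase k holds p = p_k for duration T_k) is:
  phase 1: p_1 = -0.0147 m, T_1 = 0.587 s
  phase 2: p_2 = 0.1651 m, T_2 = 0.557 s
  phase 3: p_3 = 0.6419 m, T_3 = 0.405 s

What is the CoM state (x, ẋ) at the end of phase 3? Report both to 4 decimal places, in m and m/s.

x = -0.7180, ẋ = -4.1886

phase 1: p=-0.0147, T=0.587, ωT=1.994156, cosh=3.741066, sinh=3.604937; start (x,ẋ)=(0.032700, -0.090300) → end (x,ẋ)=(0.066805, 0.242675)
phase 2: p=0.1651, T=0.557, ωT=1.892240, cosh=3.392475, sinh=3.241741; start (x,ẋ)=(0.066805, 0.242675) → end (x,ẋ)=(0.063206, -0.259242)
phase 3: p=0.6419, T=0.405, ωT=1.375866, cosh=2.105562, sinh=1.852941; start (x,ẋ)=(0.063206, -0.259242) → end (x,ẋ)=(-0.717975, -4.188621)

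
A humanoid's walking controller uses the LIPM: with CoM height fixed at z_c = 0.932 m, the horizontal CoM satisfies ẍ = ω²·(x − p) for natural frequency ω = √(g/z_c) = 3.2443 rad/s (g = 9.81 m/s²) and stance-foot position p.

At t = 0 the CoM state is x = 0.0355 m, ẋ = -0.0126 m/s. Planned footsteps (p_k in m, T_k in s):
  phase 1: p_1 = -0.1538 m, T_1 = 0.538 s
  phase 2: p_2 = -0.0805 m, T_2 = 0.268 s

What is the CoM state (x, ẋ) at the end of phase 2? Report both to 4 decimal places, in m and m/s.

phase 1: p=-0.1538, T=0.538, ωT=1.745433, cosh=2.951476, sinh=2.776907; start (x,ẋ)=(0.035500, -0.012600) → end (x,ẋ)=(0.394130, 1.668238)
phase 2: p=-0.0805, T=0.268, ωT=0.869472, cosh=1.402412, sinh=0.983240; start (x,ẋ)=(0.394130, 1.668238) → end (x,ẋ)=(1.090714, 3.853590)

x = 1.0907, ẋ = 3.8536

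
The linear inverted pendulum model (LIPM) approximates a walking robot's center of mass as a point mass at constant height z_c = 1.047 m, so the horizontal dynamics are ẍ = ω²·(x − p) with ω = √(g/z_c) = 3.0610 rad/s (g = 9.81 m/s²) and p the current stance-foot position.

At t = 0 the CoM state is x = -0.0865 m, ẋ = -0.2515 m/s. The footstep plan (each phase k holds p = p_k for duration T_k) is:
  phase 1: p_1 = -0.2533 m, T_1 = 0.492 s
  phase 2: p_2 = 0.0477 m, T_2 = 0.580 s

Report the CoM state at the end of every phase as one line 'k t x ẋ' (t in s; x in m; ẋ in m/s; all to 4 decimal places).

phase 1: p=-0.2533, T=0.492, ωT=1.506012, cosh=2.365253, sinh=2.143461; start (x,ẋ)=(-0.086500, -0.251500) → end (x,ẋ)=(-0.034888, 0.499536)
phase 2: p=0.0477, T=0.580, ωT=1.775380, cosh=3.035971, sinh=2.866552; start (x,ẋ)=(-0.034888, 0.499536) → end (x,ẋ)=(0.264768, 0.791905)

1 0.4920 -0.0349 0.4995
2 1.0720 0.2648 0.7919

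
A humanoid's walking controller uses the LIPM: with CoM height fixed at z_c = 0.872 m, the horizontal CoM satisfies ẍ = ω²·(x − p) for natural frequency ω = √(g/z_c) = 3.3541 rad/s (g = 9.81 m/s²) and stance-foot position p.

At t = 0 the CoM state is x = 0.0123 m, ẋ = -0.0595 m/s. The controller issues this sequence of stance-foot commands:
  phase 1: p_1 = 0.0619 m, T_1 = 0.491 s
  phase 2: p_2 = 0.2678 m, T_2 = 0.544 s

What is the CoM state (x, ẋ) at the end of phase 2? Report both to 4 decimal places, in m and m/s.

phase 1: p=0.0619, T=0.491, ωT=1.646863, cosh=2.691662, sinh=2.499009; start (x,ẋ)=(0.012300, -0.059500) → end (x,ẋ)=(-0.115938, -0.575897)
phase 2: p=0.2678, T=0.544, ωT=1.824630, cosh=3.180890, sinh=3.019613; start (x,ẋ)=(-0.115938, -0.575897) → end (x,ẋ)=(-1.471293, -5.718393)

x = -1.4713, ẋ = -5.7184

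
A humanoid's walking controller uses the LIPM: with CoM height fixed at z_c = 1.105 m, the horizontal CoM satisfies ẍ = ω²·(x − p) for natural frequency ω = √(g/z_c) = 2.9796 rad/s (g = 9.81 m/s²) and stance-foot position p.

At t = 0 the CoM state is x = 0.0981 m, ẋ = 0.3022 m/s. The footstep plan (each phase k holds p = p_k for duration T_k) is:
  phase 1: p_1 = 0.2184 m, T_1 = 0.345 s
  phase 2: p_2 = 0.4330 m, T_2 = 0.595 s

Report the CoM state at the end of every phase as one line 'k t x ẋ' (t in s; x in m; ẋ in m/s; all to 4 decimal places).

1 0.3450 0.1524 0.0396
2 0.9400 -0.3790 -2.2708

phase 1: p=0.2184, T=0.345, ωT=1.027962, cosh=1.576549, sinh=1.218814; start (x,ẋ)=(0.098100, 0.302200) → end (x,ẋ)=(0.152357, 0.039554)
phase 2: p=0.4330, T=0.595, ωT=1.772862, cosh=3.028763, sinh=2.858917; start (x,ẋ)=(0.152357, 0.039554) → end (x,ẋ)=(-0.379049, -2.270837)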